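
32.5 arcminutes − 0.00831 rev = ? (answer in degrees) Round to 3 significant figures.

32.5 arcmin = 0.541667 ° and 0.00831 rev = 2.99160 °.
0.541667 − 2.99160 ≈ -2.45 °.

-2.45 degrees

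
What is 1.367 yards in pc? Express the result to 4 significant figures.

1 yd = 2.96337 × 10^-17 parsecs.
Then 1.367 × 2.96337 × 10^-17 ≈ 4.051 × 10^-17 pc.

4.051 × 10^-17 pc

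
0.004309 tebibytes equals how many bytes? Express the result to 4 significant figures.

4.738 × 10^9 bytes

1 tebibyte = 1.09951 × 10^12 bytes.
So 0.004309 × 1.09951 × 10^12 ≈ 4.738 × 10^9 B.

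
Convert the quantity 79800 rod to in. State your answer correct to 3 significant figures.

1 rod = 198.000 inches.
So 79800 × 198.000 ≈ 1.58e+7 in.

1.58e+7 in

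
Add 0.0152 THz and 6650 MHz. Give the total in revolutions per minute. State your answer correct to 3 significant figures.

0.0152 THz = 9.12000e+11 rpm and 6650 MHz = 3.99000e+11 rpm.
9.12000e+11 + 3.99000e+11 ≈ 1.31e+12 rpm.

1.31e+12 rpm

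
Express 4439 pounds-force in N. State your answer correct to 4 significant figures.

19750 N

1 lbf = 4.44822 N.
Thus 4439 × 4.44822 ≈ 19750 N.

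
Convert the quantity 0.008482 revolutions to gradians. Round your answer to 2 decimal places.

1 revolution = 400.000 grad.
Thus 0.008482 × 400.000 ≈ 3.39 grad.

3.39 gradians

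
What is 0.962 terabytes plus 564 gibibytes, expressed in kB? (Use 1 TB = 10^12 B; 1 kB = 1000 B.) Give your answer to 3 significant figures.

0.962 TB = 9.62000e+8 kB and 564 GiB = 6.05590e+8 kB.
9.62000e+8 + 6.05590e+8 ≈ 1.57e+9 kB.

1.57e+9 kilobytes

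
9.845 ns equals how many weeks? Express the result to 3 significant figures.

1.63e-14 wk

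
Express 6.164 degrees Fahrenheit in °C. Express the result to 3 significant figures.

-14.4 °C

°C = (°F − 32) × 5/9.
Applying the formula gives -14.4 °C.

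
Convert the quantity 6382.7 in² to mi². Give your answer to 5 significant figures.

1.5899e-6 mi²

1 in² = 2.49098e-10 mi².
So 6382.7 × 2.49098e-10 ≈ 1.5899e-6 mi².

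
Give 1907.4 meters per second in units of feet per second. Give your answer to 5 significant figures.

6257.9 ft/s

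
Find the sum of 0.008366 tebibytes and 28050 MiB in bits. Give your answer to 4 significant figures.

3.089e+11 bit

0.008366 TiB = 7.35881e+10 bit and 28050 MiB = 2.35300e+11 bit.
7.35881e+10 + 2.35300e+11 ≈ 3.089e+11 bit.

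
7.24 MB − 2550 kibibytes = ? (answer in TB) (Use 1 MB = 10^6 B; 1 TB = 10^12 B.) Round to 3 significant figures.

4.63 × 10^-6 TB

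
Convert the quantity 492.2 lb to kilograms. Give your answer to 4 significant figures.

223.3 kg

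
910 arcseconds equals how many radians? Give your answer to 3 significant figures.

1 arcsecond = 4.84814 × 10^-6 rad.
Thus 910 × 4.84814 × 10^-6 ≈ 0.00441 rad.

0.00441 rad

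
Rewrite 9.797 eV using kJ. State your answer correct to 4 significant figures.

1.570 × 10^-21 kJ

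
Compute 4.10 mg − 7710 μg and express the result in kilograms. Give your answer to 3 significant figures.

4.10 mg = 4.10000e-6 kg and 7710 μg = 7.71000e-6 kg.
4.10000e-6 − 7.71000e-6 ≈ -3.61e-6 kg.

-3.61e-6 kilograms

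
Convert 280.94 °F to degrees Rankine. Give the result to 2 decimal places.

740.61 degrees Rankine

°R = °F + 459.67.
Applying the formula gives 740.61 °R.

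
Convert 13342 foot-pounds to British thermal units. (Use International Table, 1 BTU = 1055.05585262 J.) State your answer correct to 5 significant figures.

1 foot-pound = 0.00128507 BTU.
13342 × 0.00128507 ≈ 17.145 BTU.

17.145 British thermal units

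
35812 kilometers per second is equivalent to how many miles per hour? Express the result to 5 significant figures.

1 km/s = 2236.94 mph.
Then 35812 × 2236.94 ≈ 8.0109e+7 mph.

8.0109e+7 miles per hour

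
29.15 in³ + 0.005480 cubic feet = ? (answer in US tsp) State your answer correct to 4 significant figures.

29.15 in³ = 96.9143 US tsp and 0.005480 ft³ = 31.4828 US tsp.
96.9143 + 31.4828 ≈ 128.4 US tsp.

128.4 US teaspoons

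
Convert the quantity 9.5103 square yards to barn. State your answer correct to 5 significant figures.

7.9518e+28 barn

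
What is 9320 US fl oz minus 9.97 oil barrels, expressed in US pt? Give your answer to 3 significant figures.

-2770 US pt

9320 US fl oz = 582.500 US pt and 9.97 bbl = 3349.92 US pt.
582.500 − 3349.92 ≈ -2770 US pt.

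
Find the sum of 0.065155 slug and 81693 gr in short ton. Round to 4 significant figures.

0.006883 short ton

0.065155 slug = 0.00104815 short ton and 81693 gr = 0.00583521 short ton.
0.00104815 + 0.00583521 ≈ 0.006883 short ton.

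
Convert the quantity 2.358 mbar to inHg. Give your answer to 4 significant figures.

1 mbar = 0.0295300 inches of mercury.
2.358 × 0.0295300 ≈ 0.06963 inHg.

0.06963 inches of mercury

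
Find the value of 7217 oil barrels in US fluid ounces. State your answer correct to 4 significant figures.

3.880 × 10^7 US fl oz

1 bbl = 5376.00 US fluid ounces.
Thus 7217 × 5376.00 ≈ 3.880 × 10^7 US fl oz.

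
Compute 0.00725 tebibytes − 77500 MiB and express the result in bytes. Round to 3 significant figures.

0.00725 TiB = 7.97146e+9 B and 77500 MiB = 8.12646e+10 B.
7.97146e+9 − 8.12646e+10 ≈ -7.33e+10 B.

-7.33e+10 bytes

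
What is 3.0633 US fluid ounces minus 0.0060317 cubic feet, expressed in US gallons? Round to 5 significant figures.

3.0633 US fl oz = 0.0239320 US gal and 0.0060317 ft³ = 0.0451202 US gal.
0.0239320 − 0.0451202 ≈ -0.021188 US gal.

-0.021188 US gal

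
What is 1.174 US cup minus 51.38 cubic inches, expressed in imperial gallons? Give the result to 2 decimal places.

1.174 US cup = 0.0610975 imp gal and 51.38 in³ = 0.185207 imp gal.
0.0610975 − 0.185207 ≈ -0.12 imp gal.

-0.12 imperial gallons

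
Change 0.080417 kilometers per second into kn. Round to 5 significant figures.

156.32 kn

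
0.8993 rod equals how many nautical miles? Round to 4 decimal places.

1 rod = 0.00271555 nautical miles.
Thus 0.8993 × 0.00271555 ≈ 0.0024 nmi.

0.0024 nmi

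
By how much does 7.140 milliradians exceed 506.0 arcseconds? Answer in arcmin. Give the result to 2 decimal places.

7.140 mrad = 24.5455 arcmin and 506.0 arcsec = 8.43333 arcmin.
24.5455 − 8.43333 ≈ 16.11 arcmin.

16.11 arcmin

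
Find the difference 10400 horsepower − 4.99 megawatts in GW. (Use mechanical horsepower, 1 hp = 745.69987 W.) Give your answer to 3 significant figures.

0.00277 gigawatts

10400 hp = 0.00775528 GW and 4.99 MW = 0.00499000 GW.
0.00775528 − 0.00499000 ≈ 0.00277 GW.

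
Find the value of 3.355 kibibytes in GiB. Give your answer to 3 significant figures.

3.20 × 10^-6 gibibytes

1 kibibyte = 9.53674 × 10^-7 GiB.
3.355 × 9.53674 × 10^-7 ≈ 3.20 × 10^-6 GiB.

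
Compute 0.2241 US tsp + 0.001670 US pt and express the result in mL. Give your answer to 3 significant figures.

1.89 mL

0.2241 US tsp = 1.10457 mL and 0.001670 US pt = 0.790205 mL.
1.10457 + 0.790205 ≈ 1.89 mL.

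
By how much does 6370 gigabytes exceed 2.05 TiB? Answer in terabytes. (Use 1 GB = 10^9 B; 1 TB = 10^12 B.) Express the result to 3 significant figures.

4.12 terabytes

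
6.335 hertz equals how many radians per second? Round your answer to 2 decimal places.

39.80 rad/s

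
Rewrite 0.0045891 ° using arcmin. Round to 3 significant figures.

1 ° = 60.0000 arcmin.
Thus 0.0045891 × 60.0000 ≈ 0.275 arcmin.

0.275 arcminutes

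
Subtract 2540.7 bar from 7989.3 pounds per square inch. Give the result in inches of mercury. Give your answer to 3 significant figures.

-58800 inHg

7989.3 psi = 16266.4 inHg and 2540.7 bar = 75026.8 inHg.
16266.4 − 75026.8 ≈ -58800 inHg.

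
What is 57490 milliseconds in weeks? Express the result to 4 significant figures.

9.506e-5 weeks

1 millisecond = 1.65344e-9 weeks.
Then 57490 × 1.65344e-9 ≈ 9.506e-5 wk.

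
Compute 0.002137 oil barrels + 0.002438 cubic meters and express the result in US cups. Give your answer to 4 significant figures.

11.74 US cup

0.002137 bbl = 1.43606 US cup and 0.002438 m³ = 10.3048 US cup.
1.43606 + 10.3048 ≈ 11.74 US cup.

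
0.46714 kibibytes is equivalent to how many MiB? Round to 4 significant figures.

1 kibibyte = 0.0009765625 mebibytes.
Then 0.46714 × 0.0009765625 ≈ 0.0004562 MiB.

0.0004562 mebibytes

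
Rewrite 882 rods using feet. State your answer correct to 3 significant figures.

14600 ft

1 rod = 16.5000 ft.
882 × 16.5000 ≈ 14600 ft.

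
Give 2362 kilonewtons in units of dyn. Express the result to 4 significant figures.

1 kN = 1.00000e+8 dyn.
So 2362 × 1.00000e+8 ≈ 2.362e+11 dyn.

2.362e+11 dynes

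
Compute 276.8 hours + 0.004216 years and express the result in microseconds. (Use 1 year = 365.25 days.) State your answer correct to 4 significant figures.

1.130e+12 μs

276.8 h = 9.96480e+11 μs and 0.004216 yr = 1.33047e+11 μs.
9.96480e+11 + 1.33047e+11 ≈ 1.130e+12 μs.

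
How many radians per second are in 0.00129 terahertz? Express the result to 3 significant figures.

8.11e+9 rad/s

1 terahertz = 6.28319e+12 rad/s.
Thus 0.00129 × 6.28319e+12 ≈ 8.11e+9 rad/s.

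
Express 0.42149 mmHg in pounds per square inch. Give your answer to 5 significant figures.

0.0081503 pounds per square inch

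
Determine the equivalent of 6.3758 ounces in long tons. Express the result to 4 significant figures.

1 oz = 2.79018e-5 long ton.
6.3758 × 2.79018e-5 ≈ 0.0001779 long ton.

0.0001779 long ton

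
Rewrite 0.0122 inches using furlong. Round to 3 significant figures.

1 inch = 0.000126263 furlong.
Then 0.0122 × 0.000126263 ≈ 1.54e-6 furlong.

1.54e-6 furlong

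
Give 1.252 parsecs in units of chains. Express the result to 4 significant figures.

1.920 × 10^15 chains

1 pc = 1.53388 × 10^15 chain.
Then 1.252 × 1.53388 × 10^15 ≈ 1.920 × 10^15 chain.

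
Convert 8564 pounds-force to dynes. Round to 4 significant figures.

3.809e+9 dynes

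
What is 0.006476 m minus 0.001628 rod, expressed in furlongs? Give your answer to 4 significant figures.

0.006476 m = 3.21920e-5 furlong and 0.001628 rod = 4.07000e-5 furlong.
3.21920e-5 − 4.07000e-5 ≈ -8.508e-6 furlong.

-8.508e-6 furlong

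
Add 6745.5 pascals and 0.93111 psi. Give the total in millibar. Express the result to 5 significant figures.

131.65 mbar

6745.5 Pa = 67.4550 mbar and 0.93111 psi = 64.1978 mbar.
67.4550 + 64.1978 ≈ 131.65 mbar.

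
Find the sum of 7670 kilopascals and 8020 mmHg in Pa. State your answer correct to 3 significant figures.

8.74e+6 pascals

7670 kPa = 7.67000e+6 Pa and 8020 mmHg = 1.06925e+6 Pa.
7.67000e+6 + 1.06925e+6 ≈ 8.74e+6 Pa.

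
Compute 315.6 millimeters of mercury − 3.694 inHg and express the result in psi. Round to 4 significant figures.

315.6 mmHg = 6.10269 psi and 3.694 inHg = 1.81432 psi.
6.10269 − 1.81432 ≈ 4.288 psi.

4.288 pounds per square inch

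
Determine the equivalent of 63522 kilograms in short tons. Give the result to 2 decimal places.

70.02 short ton

1 kilogram = 0.00110231 short ton.
Thus 63522 × 0.00110231 ≈ 70.02 short ton.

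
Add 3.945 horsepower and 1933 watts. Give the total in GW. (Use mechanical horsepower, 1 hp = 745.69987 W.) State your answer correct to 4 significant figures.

4.875 × 10^-6 gigawatts

3.945 hp = 2.94179 × 10^-6 GW and 1933 W = 1.93300 × 10^-6 GW.
2.94179 × 10^-6 + 1.93300 × 10^-6 ≈ 4.875 × 10^-6 GW.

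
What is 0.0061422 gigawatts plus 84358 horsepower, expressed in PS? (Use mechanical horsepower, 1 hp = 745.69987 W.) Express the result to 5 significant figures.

0.0061422 GW = 8351.07 PS and 84358 hp = 85528.0 PS.
8351.07 + 85528.0 ≈ 93879 PS.

93879 PS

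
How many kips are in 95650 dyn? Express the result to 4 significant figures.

0.0002150 kip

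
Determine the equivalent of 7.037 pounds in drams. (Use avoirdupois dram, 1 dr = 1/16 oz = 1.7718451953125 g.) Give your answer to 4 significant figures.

1801 dr

1 lb = 256.000 drams.
So 7.037 × 256.000 ≈ 1801 dr.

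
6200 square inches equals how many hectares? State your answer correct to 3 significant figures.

1 square inch = 6.45160e-8 ha.
Thus 6200 × 6.45160e-8 ≈ 0.000400 ha.

0.000400 hectares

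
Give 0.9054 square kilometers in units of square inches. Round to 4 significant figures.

1.403e+9 square inches

1 square kilometer = 1.55000e+9 square inches.
0.9054 × 1.55000e+9 ≈ 1.403e+9 in².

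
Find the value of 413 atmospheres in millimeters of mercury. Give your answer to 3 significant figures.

1 atmosphere = 760.000 mmHg.
Then 413 × 760.000 ≈ 314000 mmHg.

314000 millimeters of mercury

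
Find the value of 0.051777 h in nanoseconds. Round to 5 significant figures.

1.8640 × 10^11 ns

1 hour = 3.60000 × 10^12 ns.
0.051777 × 3.60000 × 10^12 ≈ 1.8640 × 10^11 ns.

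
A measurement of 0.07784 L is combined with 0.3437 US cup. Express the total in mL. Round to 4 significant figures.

159.2 mL

0.07784 L = 77.8400 mL and 0.3437 US cup = 81.3154 mL.
77.8400 + 81.3154 ≈ 159.2 mL.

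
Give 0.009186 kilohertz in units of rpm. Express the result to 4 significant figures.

551.2 revolutions per minute

1 kHz = 60000.0 rpm.
Then 0.009186 × 60000.0 ≈ 551.2 rpm.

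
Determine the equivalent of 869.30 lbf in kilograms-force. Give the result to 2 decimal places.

1 pound-force = 0.453592 kilograms-force.
Thus 869.30 × 0.453592 ≈ 394.31 kgf.

394.31 kilograms-force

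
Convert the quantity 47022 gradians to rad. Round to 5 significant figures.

1 grad = 0.0157080 rad.
So 47022 × 0.0157080 ≈ 738.62 rad.

738.62 radians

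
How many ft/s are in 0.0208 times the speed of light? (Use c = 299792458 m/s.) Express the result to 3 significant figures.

1 speed of light = 9.83571 × 10^8 feet per second.
Thus 0.0208 × 9.83571 × 10^8 ≈ 2.05 × 10^7 ft/s.

2.05 × 10^7 ft/s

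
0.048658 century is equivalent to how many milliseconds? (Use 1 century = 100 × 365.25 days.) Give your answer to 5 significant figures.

1.5355e+11 ms

1 century = 3.15576e+12 ms.
Thus 0.048658 × 3.15576e+12 ≈ 1.5355e+11 ms.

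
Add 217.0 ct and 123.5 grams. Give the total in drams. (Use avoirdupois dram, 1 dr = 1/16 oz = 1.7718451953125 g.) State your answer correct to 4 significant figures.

94.20 dr

217.0 ct = 24.4942 dr and 123.5 g = 69.7013 dr.
24.4942 + 69.7013 ≈ 94.20 dr.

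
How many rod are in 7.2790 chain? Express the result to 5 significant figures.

1 chain = 4.00000 rod.
Thus 7.2790 × 4.00000 ≈ 29.116 rod.

29.116 rod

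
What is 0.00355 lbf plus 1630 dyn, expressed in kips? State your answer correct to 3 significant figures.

7.21 × 10^-6 kips

0.00355 lbf = 3.55000 × 10^-6 kip and 1630 dyn = 3.66439 × 10^-6 kip.
3.55000 × 10^-6 + 3.66439 × 10^-6 ≈ 7.21 × 10^-6 kip.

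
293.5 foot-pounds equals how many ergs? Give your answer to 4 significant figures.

3.979 × 10^9 erg

1 ft·lbf = 1.35582 × 10^7 erg.
Thus 293.5 × 1.35582 × 10^7 ≈ 3.979 × 10^9 erg.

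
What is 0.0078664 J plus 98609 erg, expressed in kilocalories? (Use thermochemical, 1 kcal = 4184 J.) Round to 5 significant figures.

4.2369 × 10^-6 kcal

0.0078664 J = 1.88011 × 10^-6 kcal and 98609 erg = 2.35681 × 10^-6 kcal.
1.88011 × 10^-6 + 2.35681 × 10^-6 ≈ 4.2369 × 10^-6 kcal.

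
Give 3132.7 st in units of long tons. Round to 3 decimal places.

1 st = 0.00625000 long ton.
So 3132.7 × 0.00625000 ≈ 19.579 long ton.

19.579 long tons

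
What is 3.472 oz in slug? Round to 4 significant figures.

1 ounce = 0.00194256 slugs.
Then 3.472 × 0.00194256 ≈ 0.006745 slug.

0.006745 slugs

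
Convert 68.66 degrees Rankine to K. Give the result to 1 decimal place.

38.1 K

°R = K × 9/5.
Applying the formula gives 38.1 K.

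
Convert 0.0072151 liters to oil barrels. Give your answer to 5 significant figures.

4.5382e-5 bbl

1 liter = 0.00628981 oil barrels.
0.0072151 × 0.00628981 ≈ 4.5382e-5 bbl.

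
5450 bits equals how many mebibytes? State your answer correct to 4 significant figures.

0.0006497 mebibytes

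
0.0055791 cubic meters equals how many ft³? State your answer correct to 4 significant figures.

0.1970 cubic feet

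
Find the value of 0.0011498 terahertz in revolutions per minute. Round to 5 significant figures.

1 terahertz = 6.00000 × 10^13 rpm.
So 0.0011498 × 6.00000 × 10^13 ≈ 6.8988 × 10^10 rpm.

6.8988 × 10^10 rpm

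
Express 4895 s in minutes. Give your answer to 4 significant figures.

81.58 min

1 s = 0.0166667 minutes.
So 4895 × 0.0166667 ≈ 81.58 min.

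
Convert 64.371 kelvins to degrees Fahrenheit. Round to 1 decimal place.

-343.8 degrees Fahrenheit

K = (°F + 459.67) × 5/9.
Applying the formula gives -343.8 °F.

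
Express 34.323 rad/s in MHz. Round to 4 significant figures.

5.463e-6 megahertz

1 rad/s = 1.59155e-7 megahertz.
34.323 × 1.59155e-7 ≈ 5.463e-6 MHz.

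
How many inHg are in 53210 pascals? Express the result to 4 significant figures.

15.71 inHg

1 pascal = 0.000295300 inHg.
Thus 53210 × 0.000295300 ≈ 15.71 inHg.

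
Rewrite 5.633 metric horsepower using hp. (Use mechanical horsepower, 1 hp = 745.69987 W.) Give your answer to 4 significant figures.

1 metric horsepower = 0.986320 hp.
5.633 × 0.986320 ≈ 5.556 hp.

5.556 hp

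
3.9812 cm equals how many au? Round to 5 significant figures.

2.6613e-13 astronomical units

1 centimeter = 6.68459e-14 astronomical units.
Then 3.9812 × 6.68459e-14 ≈ 2.6613e-13 au.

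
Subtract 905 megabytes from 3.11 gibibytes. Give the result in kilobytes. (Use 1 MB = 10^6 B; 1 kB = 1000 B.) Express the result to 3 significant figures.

2.43e+6 kB

3.11 GiB = 3.33934e+6 kB and 905 MB = 905000 kB.
3.33934e+6 − 905000 ≈ 2.43e+6 kB.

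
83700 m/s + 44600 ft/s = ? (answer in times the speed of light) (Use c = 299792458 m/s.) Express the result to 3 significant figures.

0.000325 times the speed of light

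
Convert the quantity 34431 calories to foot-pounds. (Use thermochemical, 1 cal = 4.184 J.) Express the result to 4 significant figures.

106300 ft·lbf

1 calorie = 3.08596 foot-pounds.
Thus 34431 × 3.08596 ≈ 106300 ft·lbf.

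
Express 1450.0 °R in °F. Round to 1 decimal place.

990.3 °F

°R = °F + 459.67.
Applying the formula gives 990.3 °F.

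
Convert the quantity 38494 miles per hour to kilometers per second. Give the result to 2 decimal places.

1 mph = 0.000447040 km/s.
Thus 38494 × 0.000447040 ≈ 17.21 km/s.

17.21 km/s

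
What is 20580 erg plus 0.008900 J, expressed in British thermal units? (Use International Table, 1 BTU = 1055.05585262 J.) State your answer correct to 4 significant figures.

20580 erg = 1.95061 × 10^-6 BTU and 0.008900 J = 8.43557 × 10^-6 BTU.
1.95061 × 10^-6 + 8.43557 × 10^-6 ≈ 1.039 × 10^-5 BTU.

1.039 × 10^-5 BTU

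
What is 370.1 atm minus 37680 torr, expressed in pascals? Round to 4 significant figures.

3.248e+7 pascals

370.1 atm = 3.75004e+7 Pa and 37680 torr = 5.02359e+6 Pa.
3.75004e+7 − 5.02359e+6 ≈ 3.248e+7 Pa.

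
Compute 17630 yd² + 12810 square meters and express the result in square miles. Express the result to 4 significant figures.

0.01064 mi²

17630 yd² = 0.00569150 mi² and 12810 m² = 0.00494597 mi².
0.00569150 + 0.00494597 ≈ 0.01064 mi².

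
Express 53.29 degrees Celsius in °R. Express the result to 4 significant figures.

°R = (°C + 273.15) × 9/5.
Applying the formula gives 587.6 °R.

587.6 degrees Rankine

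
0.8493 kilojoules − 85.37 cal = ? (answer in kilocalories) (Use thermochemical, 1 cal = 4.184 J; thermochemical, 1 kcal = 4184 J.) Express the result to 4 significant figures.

0.1176 kilocalories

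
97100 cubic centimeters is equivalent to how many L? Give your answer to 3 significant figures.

97.1 liters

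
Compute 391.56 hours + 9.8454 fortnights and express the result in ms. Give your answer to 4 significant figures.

391.56 h = 1.40962e+9 ms and 9.8454 fortnight = 1.19090e+10 ms.
1.40962e+9 + 1.19090e+10 ≈ 1.332e+10 ms.

1.332e+10 milliseconds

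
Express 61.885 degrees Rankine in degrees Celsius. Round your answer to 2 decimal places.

-238.77 degrees Celsius

°R = (°C + 273.15) × 9/5.
Applying the formula gives -238.77 °C.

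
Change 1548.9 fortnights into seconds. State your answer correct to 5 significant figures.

1.8735e+9 s

1 fortnight = 1.20960e+6 s.
So 1548.9 × 1.20960e+6 ≈ 1.8735e+9 s.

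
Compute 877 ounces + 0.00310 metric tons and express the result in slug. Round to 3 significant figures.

1.92 slug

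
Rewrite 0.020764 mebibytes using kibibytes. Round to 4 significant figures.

1 MiB = 1024.00 KiB.
So 0.020764 × 1024.00 ≈ 21.26 KiB.

21.26 kibibytes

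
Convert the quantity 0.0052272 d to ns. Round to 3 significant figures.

1 day = 8.64000 × 10^13 ns.
Then 0.0052272 × 8.64000 × 10^13 ≈ 4.52 × 10^11 ns.

4.52 × 10^11 ns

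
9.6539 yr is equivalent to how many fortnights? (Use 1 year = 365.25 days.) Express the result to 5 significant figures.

251.86 fortnight

1 yr = 26.0893 fortnight.
Then 9.6539 × 26.0893 ≈ 251.86 fortnight.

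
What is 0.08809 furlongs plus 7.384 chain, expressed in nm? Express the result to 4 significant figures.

1.663e+11 nm

0.08809 furlong = 1.77209e+10 nm and 7.384 chain = 1.48542e+11 nm.
1.77209e+10 + 1.48542e+11 ≈ 1.663e+11 nm.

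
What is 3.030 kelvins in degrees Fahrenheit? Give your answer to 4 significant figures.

-454.2 °F

K = (°F + 459.67) × 5/9.
Applying the formula gives -454.2 °F.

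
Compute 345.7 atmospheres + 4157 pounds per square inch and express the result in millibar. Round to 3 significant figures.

345.7 atm = 350281 mbar and 4157 psi = 286615 mbar.
350281 + 286615 ≈ 637000 mbar.

637000 millibar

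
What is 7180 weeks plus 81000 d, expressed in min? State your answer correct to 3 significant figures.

1.89 × 10^8 min

7180 wk = 7.23744 × 10^7 min and 81000 d = 1.16640 × 10^8 min.
7.23744 × 10^7 + 1.16640 × 10^8 ≈ 1.89 × 10^8 min.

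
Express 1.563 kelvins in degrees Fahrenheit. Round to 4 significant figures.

-456.9 °F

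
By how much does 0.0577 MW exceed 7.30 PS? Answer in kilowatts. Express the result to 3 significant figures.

52.3 kW

0.0577 MW = 57.7000 kW and 7.30 PS = 5.36914 kW.
57.7000 − 5.36914 ≈ 52.3 kW.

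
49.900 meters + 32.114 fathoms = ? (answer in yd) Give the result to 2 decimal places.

118.80 yards

49.900 m = 54.5713 yd and 32.114 fathom = 64.2280 yd.
54.5713 + 64.2280 ≈ 118.80 yd.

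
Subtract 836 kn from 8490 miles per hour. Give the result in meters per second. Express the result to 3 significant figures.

3370 m/s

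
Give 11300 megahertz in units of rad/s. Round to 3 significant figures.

7.10 × 10^10 rad/s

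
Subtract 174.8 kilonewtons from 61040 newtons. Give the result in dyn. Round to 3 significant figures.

61040 N = 6.10400 × 10^9 dyn and 174.8 kN = 1.74800 × 10^10 dyn.
6.10400 × 10^9 − 1.74800 × 10^10 ≈ -1.14 × 10^10 dyn.

-1.14 × 10^10 dyn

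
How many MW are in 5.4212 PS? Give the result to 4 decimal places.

0.0040 megawatts

1 metric horsepower = 0.000735499 MW.
Thus 5.4212 × 0.000735499 ≈ 0.0040 MW.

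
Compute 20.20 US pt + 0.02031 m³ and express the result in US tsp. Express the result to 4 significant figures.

6060 US tsp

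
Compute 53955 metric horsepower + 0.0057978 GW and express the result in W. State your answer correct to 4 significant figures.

4.548 × 10^7 W

53955 PS = 3.96838 × 10^7 W and 0.0057978 GW = 5.79780 × 10^6 W.
3.96838 × 10^7 + 5.79780 × 10^6 ≈ 4.548 × 10^7 W.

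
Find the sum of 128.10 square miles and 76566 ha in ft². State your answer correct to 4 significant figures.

1.181 × 10^10 square feet

128.10 mi² = 3.57122 × 10^9 ft² and 76566 ha = 8.24150 × 10^9 ft².
3.57122 × 10^9 + 8.24150 × 10^9 ≈ 1.181 × 10^10 ft².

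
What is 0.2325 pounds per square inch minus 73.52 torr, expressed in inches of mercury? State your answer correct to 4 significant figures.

0.2325 psi = 0.473375 inHg and 73.52 torr = 2.89449 inHg.
0.473375 − 2.89449 ≈ -2.421 inHg.

-2.421 inHg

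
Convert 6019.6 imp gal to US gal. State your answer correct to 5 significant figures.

1 imp gal = 1.20095 US gal.
So 6019.6 × 1.20095 ≈ 7229.2 US gal.

7229.2 US gal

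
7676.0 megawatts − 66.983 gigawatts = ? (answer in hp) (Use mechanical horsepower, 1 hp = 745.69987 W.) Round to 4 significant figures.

-7.953e+7 hp

7676.0 MW = 1.02937e+7 hp and 66.983 GW = 8.98257e+7 hp.
1.02937e+7 − 8.98257e+7 ≈ -7.953e+7 hp.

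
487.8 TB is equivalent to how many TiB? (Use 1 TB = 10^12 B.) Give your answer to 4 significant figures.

1 terabyte = 0.909495 TiB.
Thus 487.8 × 0.909495 ≈ 443.7 TiB.

443.7 TiB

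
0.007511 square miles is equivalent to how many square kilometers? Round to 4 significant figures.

1 square mile = 2.58999 square kilometers.
Then 0.007511 × 2.58999 ≈ 0.01945 km².

0.01945 square kilometers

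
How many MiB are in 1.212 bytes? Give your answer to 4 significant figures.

1 B = 9.53674 × 10^-7 MiB.
1.212 × 9.53674 × 10^-7 ≈ 1.156 × 10^-6 MiB.

1.156 × 10^-6 mebibytes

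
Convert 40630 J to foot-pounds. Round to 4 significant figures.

1 J = 0.737562 ft·lbf.
So 40630 × 0.737562 ≈ 29970 ft·lbf.

29970 ft·lbf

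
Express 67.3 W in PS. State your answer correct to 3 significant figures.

0.0915 metric horsepower

1 W = 0.00135962 metric horsepower.
Then 67.3 × 0.00135962 ≈ 0.0915 PS.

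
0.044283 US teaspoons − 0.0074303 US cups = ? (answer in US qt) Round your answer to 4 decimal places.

0.044283 US tsp = 0.0002306406 US qt and 0.0074303 US cup = 0.001857575 US qt.
0.0002306406 − 0.001857575 ≈ -0.0016 US qt.

-0.0016 US qt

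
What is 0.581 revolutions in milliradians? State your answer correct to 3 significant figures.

1 revolution = 6283.19 mrad.
Then 0.581 × 6283.19 ≈ 3650 mrad.

3650 mrad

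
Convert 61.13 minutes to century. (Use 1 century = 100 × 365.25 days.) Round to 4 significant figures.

1.162e-6 century

1 minute = 1.90129e-8 century.
Then 61.13 × 1.90129e-8 ≈ 1.162e-6 century.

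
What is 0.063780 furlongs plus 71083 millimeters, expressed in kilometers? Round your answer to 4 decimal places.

0.0839 km

0.063780 furlong = 0.0128305 km and 71083 mm = 0.0710830 km.
0.0128305 + 0.0710830 ≈ 0.0839 km.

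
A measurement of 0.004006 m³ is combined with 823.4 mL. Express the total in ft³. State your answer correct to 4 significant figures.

0.1705 ft³

0.004006 m³ = 0.141471 ft³ and 823.4 mL = 0.0290781 ft³.
0.141471 + 0.0290781 ≈ 0.1705 ft³.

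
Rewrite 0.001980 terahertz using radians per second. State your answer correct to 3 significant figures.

1.24 × 10^10 radians per second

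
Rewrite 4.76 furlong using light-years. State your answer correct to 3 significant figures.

1 furlong = 2.12635e-14 light-years.
So 4.76 × 2.12635e-14 ≈ 1.01e-13 ly.

1.01e-13 ly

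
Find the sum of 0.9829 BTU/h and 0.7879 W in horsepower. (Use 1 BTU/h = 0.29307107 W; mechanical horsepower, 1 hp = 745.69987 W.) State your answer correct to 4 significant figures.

0.001443 horsepower

0.9829 BTU/h = 0.000386294 hp and 0.7879 W = 0.00105659 hp.
0.000386294 + 0.00105659 ≈ 0.001443 hp.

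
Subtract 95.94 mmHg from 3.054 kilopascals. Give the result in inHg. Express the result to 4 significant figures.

-2.875 inHg

3.054 kPa = 0.901846 inHg and 95.94 mmHg = 3.77717 inHg.
0.901846 − 3.77717 ≈ -2.875 inHg.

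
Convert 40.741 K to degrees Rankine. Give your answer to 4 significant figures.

73.33 °R

°R = K × 9/5.
Applying the formula gives 73.33 °R.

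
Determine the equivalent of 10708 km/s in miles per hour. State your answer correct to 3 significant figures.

2.40e+7 miles per hour

1 kilometer per second = 2236.94 mph.
Thus 10708 × 2236.94 ≈ 2.40e+7 mph.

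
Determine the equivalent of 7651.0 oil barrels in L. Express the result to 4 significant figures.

1.216 × 10^6 liters

1 oil barrel = 158.987 L.
Thus 7651.0 × 158.987 ≈ 1.216 × 10^6 L.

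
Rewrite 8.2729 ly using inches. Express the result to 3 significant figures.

3.08 × 10^18 in

1 light-year = 3.72470 × 10^17 inches.
Then 8.2729 × 3.72470 × 10^17 ≈ 3.08 × 10^18 in.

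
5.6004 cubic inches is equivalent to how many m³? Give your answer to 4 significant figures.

9.177 × 10^-5 cubic meters

1 cubic inch = 1.63871 × 10^-5 cubic meters.
So 5.6004 × 1.63871 × 10^-5 ≈ 9.177 × 10^-5 m³.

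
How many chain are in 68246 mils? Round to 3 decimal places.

1 mil = 1.26263e-6 chains.
So 68246 × 1.26263e-6 ≈ 0.086 chain.

0.086 chains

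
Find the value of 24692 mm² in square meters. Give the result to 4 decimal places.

0.0247 square meters

1 mm² = 1.00000e-6 m².
Then 24692 × 1.00000e-6 ≈ 0.0247 m².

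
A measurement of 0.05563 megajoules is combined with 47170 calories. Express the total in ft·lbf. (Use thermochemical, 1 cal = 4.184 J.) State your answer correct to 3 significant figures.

0.05563 MJ = 41030.6 ft·lbf and 47170 cal = 145565 ft·lbf.
41030.6 + 145565 ≈ 187000 ft·lbf.

187000 ft·lbf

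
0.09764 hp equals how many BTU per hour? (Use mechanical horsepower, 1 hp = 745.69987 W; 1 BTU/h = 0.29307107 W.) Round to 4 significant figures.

248.4 BTU per hour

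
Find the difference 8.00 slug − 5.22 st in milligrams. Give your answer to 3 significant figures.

8.00 slug = 1.16751e+8 mg and 5.22 st = 3.31485e+7 mg.
1.16751e+8 − 3.31485e+7 ≈ 8.36e+7 mg.

8.36e+7 mg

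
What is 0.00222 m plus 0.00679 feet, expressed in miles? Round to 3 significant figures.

0.00222 m = 1.37944e-6 mi and 0.00679 ft = 1.28598e-6 mi.
1.37944e-6 + 1.28598e-6 ≈ 2.67e-6 mi.

2.67e-6 mi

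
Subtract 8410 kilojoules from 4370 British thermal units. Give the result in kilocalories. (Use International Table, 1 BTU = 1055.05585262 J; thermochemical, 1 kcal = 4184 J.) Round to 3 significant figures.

-908 kcal

4370 BTU = 1101.96 kcal and 8410 kJ = 2010.04 kcal.
1101.96 − 2010.04 ≈ -908 kcal.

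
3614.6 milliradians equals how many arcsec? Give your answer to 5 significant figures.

1 milliradian = 206.2648 arcsec.
3614.6 × 206.2648 ≈ 745560 arcsec.

745560 arcseconds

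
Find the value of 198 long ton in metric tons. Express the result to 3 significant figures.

201 t

1 long ton = 1.01605 metric tons.
Then 198 × 1.01605 ≈ 201 t.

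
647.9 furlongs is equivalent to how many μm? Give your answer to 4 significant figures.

1.303 × 10^11 μm

1 furlong = 2.01168 × 10^8 μm.
Then 647.9 × 2.01168 × 10^8 ≈ 1.303 × 10^11 μm.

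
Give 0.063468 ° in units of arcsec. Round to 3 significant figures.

228 arcsec

1 ° = 3600.00 arcseconds.
Then 0.063468 × 3600.00 ≈ 228 arcsec.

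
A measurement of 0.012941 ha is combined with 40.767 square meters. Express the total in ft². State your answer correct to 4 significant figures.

1832 ft²

0.012941 ha = 1392.96 ft² and 40.767 m² = 438.812 ft².
1392.96 + 438.812 ≈ 1832 ft².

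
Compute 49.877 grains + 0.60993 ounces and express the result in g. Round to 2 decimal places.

49.877 gr = 3.23198 g and 0.60993 oz = 17.2912 g.
3.23198 + 17.2912 ≈ 20.52 g.

20.52 g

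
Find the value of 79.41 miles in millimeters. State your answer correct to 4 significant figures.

1 mile = 1.60934 × 10^6 millimeters.
So 79.41 × 1.60934 × 10^6 ≈ 1.278 × 10^8 mm.

1.278 × 10^8 mm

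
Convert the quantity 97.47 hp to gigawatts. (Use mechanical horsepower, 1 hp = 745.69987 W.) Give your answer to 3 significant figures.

1 hp = 7.45700e-7 gigawatts.
97.47 × 7.45700e-7 ≈ 7.27e-5 GW.

7.27e-5 GW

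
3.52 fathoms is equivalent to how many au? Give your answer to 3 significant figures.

1 fathom = 1.22248 × 10^-11 astronomical units.
3.52 × 1.22248 × 10^-11 ≈ 4.30 × 10^-11 au.

4.30 × 10^-11 au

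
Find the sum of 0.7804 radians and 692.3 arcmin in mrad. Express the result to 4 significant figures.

0.7804 rad = 780.400 mrad and 692.3 arcmin = 201.382 mrad.
780.400 + 201.382 ≈ 981.8 mrad.

981.8 mrad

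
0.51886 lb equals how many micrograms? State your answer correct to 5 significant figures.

2.3535e+8 μg

1 lb = 4.53592e+8 μg.
0.51886 × 4.53592e+8 ≈ 2.3535e+8 μg.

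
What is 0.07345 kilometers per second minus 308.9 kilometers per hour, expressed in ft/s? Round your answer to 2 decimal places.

0.07345 km/s = 240.978 ft/s and 308.9 km/h = 281.514 ft/s.
240.978 − 281.514 ≈ -40.54 ft/s.

-40.54 ft/s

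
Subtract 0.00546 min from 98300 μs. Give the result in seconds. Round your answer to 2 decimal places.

98300 μs = 0.0983000 s and 0.00546 min = 0.327600 s.
0.0983000 − 0.327600 ≈ -0.23 s.

-0.23 s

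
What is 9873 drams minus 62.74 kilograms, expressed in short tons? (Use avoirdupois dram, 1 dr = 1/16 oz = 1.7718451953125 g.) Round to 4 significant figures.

9873 dr = 0.0192832 short ton and 62.74 kg = 0.0691590 short ton.
0.0192832 − 0.0691590 ≈ -0.04988 short ton.

-0.04988 short tons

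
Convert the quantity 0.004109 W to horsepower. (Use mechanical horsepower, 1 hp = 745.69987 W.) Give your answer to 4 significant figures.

1 watt = 0.00134102 hp.
So 0.004109 × 0.00134102 ≈ 5.510 × 10^-6 hp.

5.510 × 10^-6 horsepower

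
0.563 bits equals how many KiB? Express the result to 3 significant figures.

1 bit = 0.000122070 KiB.
So 0.563 × 0.000122070 ≈ 6.87 × 10^-5 KiB.

6.87 × 10^-5 KiB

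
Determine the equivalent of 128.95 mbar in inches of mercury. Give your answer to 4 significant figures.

3.808 inches of mercury

1 millibar = 0.0295300 inches of mercury.
Then 128.95 × 0.0295300 ≈ 3.808 inHg.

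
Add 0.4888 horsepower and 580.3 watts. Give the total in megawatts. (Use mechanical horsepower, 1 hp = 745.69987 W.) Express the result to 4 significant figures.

0.0009448 MW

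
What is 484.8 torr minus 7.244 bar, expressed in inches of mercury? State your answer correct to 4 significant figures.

-194.8 inHg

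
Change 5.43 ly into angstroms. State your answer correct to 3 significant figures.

5.14e+26 angstroms

1 light-year = 9.46073e+25 angstroms.
Thus 5.43 × 9.46073e+25 ≈ 5.14e+26 Å.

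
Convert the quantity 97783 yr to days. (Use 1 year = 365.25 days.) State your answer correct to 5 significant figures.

3.5715 × 10^7 d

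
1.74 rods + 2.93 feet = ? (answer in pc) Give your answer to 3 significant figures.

3.13e-16 pc

1.74 rod = 2.83594e-16 pc and 2.93 ft = 2.89422e-17 pc.
2.83594e-16 + 2.89422e-17 ≈ 3.13e-16 pc.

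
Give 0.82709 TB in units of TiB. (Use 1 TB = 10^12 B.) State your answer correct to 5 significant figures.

0.75223 tebibytes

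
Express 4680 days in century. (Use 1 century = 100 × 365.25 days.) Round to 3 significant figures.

1 day = 2.73785e-5 century.
4680 × 2.73785e-5 ≈ 0.128 century.

0.128 century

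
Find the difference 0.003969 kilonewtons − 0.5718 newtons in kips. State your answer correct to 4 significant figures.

0.0007637 kip

0.003969 kN = 0.000892267 kip and 0.5718 N = 0.000128546 kip.
0.000892267 − 0.000128546 ≈ 0.0007637 kip.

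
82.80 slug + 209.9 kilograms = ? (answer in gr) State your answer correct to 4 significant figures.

2.189e+7 gr

82.80 slug = 1.86481e+7 gr and 209.9 kg = 3.23925e+6 gr.
1.86481e+7 + 3.23925e+6 ≈ 2.189e+7 gr.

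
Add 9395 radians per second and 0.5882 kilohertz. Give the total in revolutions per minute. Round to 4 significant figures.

125000 rpm

9395 rad/s = 89715.6 rpm and 0.5882 kHz = 35292.0 rpm.
89715.6 + 35292.0 ≈ 125000 rpm.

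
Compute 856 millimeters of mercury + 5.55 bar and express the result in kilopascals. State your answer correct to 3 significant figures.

856 mmHg = 114.124 kPa and 5.55 bar = 555.000 kPa.
114.124 + 555.000 ≈ 669 kPa.

669 kPa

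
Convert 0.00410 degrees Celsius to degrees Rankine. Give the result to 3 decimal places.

491.677 °R

°R = (°C + 273.15) × 9/5.
Applying the formula gives 491.677 °R.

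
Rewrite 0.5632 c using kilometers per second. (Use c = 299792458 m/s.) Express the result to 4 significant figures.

1 speed of light = 299792 kilometers per second.
Then 0.5632 × 299792 ≈ 168800 km/s.

168800 km/s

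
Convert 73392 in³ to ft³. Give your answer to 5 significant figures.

42.472 ft³

1 cubic inch = 0.000578704 ft³.
73392 × 0.000578704 ≈ 42.472 ft³.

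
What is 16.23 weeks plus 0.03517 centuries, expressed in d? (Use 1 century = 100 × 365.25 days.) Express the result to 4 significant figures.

16.23 wk = 113.610 d and 0.03517 century = 1284.58 d.
113.610 + 1284.58 ≈ 1398 d.

1398 d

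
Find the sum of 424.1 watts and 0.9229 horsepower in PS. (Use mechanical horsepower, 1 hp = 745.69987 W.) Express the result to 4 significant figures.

1.512 PS

424.1 W = 0.576616 PS and 0.9229 hp = 0.935700 PS.
0.576616 + 0.935700 ≈ 1.512 PS.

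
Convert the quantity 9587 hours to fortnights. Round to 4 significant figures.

28.53 fortnight

1 h = 0.00297619 fortnights.
Then 9587 × 0.00297619 ≈ 28.53 fortnight.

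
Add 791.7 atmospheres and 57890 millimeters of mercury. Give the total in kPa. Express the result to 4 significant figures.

87940 kilopascals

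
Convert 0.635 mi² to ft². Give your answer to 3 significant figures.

1 mi² = 2.78784e+7 ft².
0.635 × 2.78784e+7 ≈ 1.77e+7 ft².

1.77e+7 ft²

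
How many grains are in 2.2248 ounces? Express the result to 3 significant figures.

973 gr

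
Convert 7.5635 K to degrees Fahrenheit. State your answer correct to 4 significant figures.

-446.1 °F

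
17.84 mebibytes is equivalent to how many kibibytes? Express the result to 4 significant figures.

18270 kibibytes

1 mebibyte = 1024.00 KiB.
Then 17.84 × 1024.00 ≈ 18270 KiB.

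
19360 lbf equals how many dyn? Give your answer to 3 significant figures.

1 lbf = 444822 dyn.
Thus 19360 × 444822 ≈ 8.61e+9 dyn.

8.61e+9 dynes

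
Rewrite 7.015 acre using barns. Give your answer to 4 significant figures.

2.839 × 10^32 barn

1 acre = 4.04686 × 10^31 barns.
Thus 7.015 × 4.04686 × 10^31 ≈ 2.839 × 10^32 barn.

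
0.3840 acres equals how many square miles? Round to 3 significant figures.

0.000600 mi²

1 acre = 0.00156250 mi².
Thus 0.3840 × 0.00156250 ≈ 0.000600 mi².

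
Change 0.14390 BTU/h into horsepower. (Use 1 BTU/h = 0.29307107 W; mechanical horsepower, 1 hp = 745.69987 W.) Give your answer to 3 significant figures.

5.66e-5 hp

1 BTU/h = 0.000393015 hp.
0.14390 × 0.000393015 ≈ 5.66e-5 hp.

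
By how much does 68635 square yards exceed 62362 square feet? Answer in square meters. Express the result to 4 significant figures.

51590 m²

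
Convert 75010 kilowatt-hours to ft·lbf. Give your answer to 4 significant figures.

1 kWh = 2.65522 × 10^6 ft·lbf.
So 75010 × 2.65522 × 10^6 ≈ 1.992 × 10^11 ft·lbf.

1.992 × 10^11 ft·lbf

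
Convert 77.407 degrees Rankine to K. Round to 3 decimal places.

43.004 K

°R = K × 9/5.
Applying the formula gives 43.004 K.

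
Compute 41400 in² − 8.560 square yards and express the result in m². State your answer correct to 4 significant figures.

41400 in² = 26.7096 m² and 8.560 yd² = 7.15725 m².
26.7096 − 7.15725 ≈ 19.55 m².

19.55 m²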